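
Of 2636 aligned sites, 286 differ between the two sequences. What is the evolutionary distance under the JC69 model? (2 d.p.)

0.12

p = 286/2636 ≈ 0.108498.
d = −(3/4) ln(1 − 4p/3) = −0.75 ln(1 − 0.144664) = −0.75 ln(0.855336)
  = −0.75 × (-0.156261) = 0.117196 substitutions/site.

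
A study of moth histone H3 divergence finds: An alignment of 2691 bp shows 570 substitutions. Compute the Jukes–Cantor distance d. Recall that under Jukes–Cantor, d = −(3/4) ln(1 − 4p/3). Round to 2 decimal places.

p = 570/2691 ≈ 0.211817.
d = −(3/4) ln(1 − 4p/3) = −0.75 ln(1 − 0.282423) = −0.75 ln(0.717577)
  = −0.75 × (-0.331875) = 0.248906 substitutions/site.

0.25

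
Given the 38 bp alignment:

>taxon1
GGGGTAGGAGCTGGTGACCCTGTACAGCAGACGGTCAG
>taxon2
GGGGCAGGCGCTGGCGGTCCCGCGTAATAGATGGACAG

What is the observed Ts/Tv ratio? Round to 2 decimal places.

5.50

Transitions are A↔G and C↔T; transversions are all other mismatches.
Transitions: 11. Transversions: 2.
R = 11/2 = 5.50.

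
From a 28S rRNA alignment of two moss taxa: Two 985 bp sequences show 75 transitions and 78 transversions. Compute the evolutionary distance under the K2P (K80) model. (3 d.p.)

0.175

P = 75/985 ≈ 0.076142 and Q = 78/985 ≈ 0.079188.
Under the Kimura two-parameter model, d = −½ ln(1 − 2P − Q) − ¼ ln(1 − 2Q).
1 − 2P − Q = 0.768528, giving −½ ln(0.768528) = 0.131639.
1 − 2Q = 0.841624, giving −¼ ln(0.841624) = 0.043105.
d = 0.131639 + 0.043105 = 0.174744.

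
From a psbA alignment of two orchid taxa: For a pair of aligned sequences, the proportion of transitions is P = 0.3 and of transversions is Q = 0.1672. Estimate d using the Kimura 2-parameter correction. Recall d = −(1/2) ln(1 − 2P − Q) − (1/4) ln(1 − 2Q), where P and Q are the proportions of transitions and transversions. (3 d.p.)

0.831

Under the Kimura two-parameter model, d = −½ ln(1 − 2P − Q) − ¼ ln(1 − 2Q).
1 − 2P − Q = 0.2328, giving −½ ln(0.2328) = 0.728788.
1 − 2Q = 0.6656, giving −¼ ln(0.6656) = 0.101767.
d = 0.728788 + 0.101767 = 0.830555.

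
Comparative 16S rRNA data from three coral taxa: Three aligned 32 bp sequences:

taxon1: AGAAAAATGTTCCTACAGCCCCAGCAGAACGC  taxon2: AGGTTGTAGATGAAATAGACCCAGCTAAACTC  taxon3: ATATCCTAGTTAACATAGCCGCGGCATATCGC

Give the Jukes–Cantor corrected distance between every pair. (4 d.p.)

taxon1–taxon2: 15/32 sites differ → p = 0.46875, d = −0.75 ln(1 − 0.625) = 0.735622 ≈ 0.7356.
taxon1–taxon3: 14/32 sites differ → p = 0.4375, d = −0.75 ln(1 − 0.583333) = 0.656601 ≈ 0.6566.
taxon2–taxon3: 14/32 sites differ → p = 0.4375, d = −0.75 ln(1 − 0.583333) = 0.656601 ≈ 0.6566.

d(taxon1,taxon2) = 0.7356, d(taxon1,taxon3) = 0.6566, d(taxon2,taxon3) = 0.6566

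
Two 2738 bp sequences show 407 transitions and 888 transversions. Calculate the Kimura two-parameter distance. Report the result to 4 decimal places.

0.7474

P = 407/2738 ≈ 0.148649 and Q = 888/2738 ≈ 0.324324.
Under the Kimura two-parameter model, d = −½ ln(1 − 2P − Q) − ¼ ln(1 − 2Q).
1 − 2P − Q = 0.378378, giving −½ ln(0.378378) = 0.485931.
1 − 2Q = 0.351352, giving −¼ ln(0.351352) = 0.261492.
d = 0.485931 + 0.261492 = 0.747423.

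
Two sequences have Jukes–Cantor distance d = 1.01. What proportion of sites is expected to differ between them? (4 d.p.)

0.5549

p = (3/4)(1 − e^(−4d/3)) = 0.75 × (1 − e^(-1.346667)) = 0.75 × (1 − 0.260106) = 0.554921.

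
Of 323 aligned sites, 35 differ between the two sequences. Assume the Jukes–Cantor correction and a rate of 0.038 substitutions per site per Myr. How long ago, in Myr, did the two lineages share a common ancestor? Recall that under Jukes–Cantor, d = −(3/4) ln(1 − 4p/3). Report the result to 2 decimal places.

1.54

p = 35/323 ≈ 0.108359.
d = −(3/4) ln(1 − 4p/3) = −0.75 ln(1 − 0.144479) = −0.75 ln(0.855521)
  = −0.75 × (-0.156045) = 0.117034 substitutions/site.
Under a molecular clock d = 2μt, so t = d/(2μ) = 0.117034 / (2 × 0.038) = 1.54 Myr.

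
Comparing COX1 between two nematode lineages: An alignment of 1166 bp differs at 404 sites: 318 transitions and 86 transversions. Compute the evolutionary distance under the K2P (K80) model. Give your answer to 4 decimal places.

P = 318/1166 ≈ 0.272727 and Q = 86/1166 ≈ 0.073756.
Under the Kimura two-parameter model, d = −½ ln(1 − 2P − Q) − ¼ ln(1 − 2Q).
1 − 2P − Q = 0.38079, giving −½ ln(0.38079) = 0.482754.
1 − 2Q = 0.852488, giving −¼ ln(0.852488) = 0.039899.
d = 0.482754 + 0.039899 = 0.522653.

0.5227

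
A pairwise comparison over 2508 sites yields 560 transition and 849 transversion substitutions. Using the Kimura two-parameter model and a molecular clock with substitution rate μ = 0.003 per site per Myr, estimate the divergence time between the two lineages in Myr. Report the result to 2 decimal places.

175.22

P = 560/2508 ≈ 0.223285 and Q = 849/2508 ≈ 0.338517.
Under the Kimura two-parameter model, d = −½ ln(1 − 2P − Q) − ¼ ln(1 − 2Q).
1 − 2P − Q = 0.214913, giving −½ ln(0.214913) = 0.768761.
1 − 2Q = 0.322966, giving −¼ ln(0.322966) = 0.282552.
d = 0.768761 + 0.282552 = 1.051313.
Under a molecular clock d = 2μt, so t = d/(2μ) = 1.051313 / (2 × 0.003) = 175.22 Myr.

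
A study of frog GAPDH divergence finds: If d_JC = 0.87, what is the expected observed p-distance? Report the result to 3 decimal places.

p = (3/4)(1 − e^(−4d/3)) = 0.75 × (1 − e^(-1.16)) = 0.75 × (1 − 0.313486) = 0.514886.

0.515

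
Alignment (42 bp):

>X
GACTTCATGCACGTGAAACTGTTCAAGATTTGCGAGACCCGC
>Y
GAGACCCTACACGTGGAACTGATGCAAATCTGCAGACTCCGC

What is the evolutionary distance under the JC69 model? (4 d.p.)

The sequences differ at 16 of 42 sites, so p = 16/42 ≈ 0.380952.
d = −(3/4) ln(1 − 4p/3) = −0.75 ln(1 − 0.507936) = −0.75 ln(0.492064)
  = −0.75 × (-0.709146) = 0.531860 substitutions/site.

0.5319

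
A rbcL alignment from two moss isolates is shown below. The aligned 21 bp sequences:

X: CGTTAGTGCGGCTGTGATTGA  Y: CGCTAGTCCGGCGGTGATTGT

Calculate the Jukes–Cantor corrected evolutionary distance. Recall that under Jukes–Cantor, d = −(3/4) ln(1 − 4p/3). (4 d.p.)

0.2197

The sequences differ at 4 of 21 sites (3, 8, 13, 21), so p = 4/21 ≈ 0.190476.
d = −(3/4) ln(1 − 4p/3) = −0.75 ln(1 − 0.253968) = −0.75 ln(0.746032)
  = −0.75 × (-0.292987) = 0.219740 substitutions/site.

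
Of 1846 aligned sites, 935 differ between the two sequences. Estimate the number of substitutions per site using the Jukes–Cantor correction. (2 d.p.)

0.84

p = 935/1846 ≈ 0.506501.
d = −(3/4) ln(1 − 4p/3) = −0.75 ln(1 − 0.675335) = −0.75 ln(0.324665)
  = −0.75 × (-1.124961) = 0.843721 substitutions/site.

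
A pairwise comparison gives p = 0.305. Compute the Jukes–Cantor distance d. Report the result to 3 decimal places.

0.391

d = −(3/4) ln(1 − 4p/3) = −0.75 ln(1 − 0.406667) = −0.75 ln(0.593333)
  = −0.75 × (-0.521999) = 0.391499 substitutions/site.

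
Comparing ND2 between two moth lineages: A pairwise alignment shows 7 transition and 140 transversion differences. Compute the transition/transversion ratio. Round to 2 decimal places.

0.05

R = 7/140 = 0.05.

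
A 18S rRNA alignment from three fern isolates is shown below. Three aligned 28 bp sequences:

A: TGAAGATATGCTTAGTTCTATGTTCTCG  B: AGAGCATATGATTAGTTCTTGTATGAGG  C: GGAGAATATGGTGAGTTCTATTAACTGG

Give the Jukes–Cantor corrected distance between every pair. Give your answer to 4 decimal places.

d(A,B) = 0.5565, d(A,C) = 0.4197, d(B,C) = 0.4197

A–B: 11/28 sites differ → p ≈ 0.392857, d = −0.75 ln(1 − 0.523809) = 0.556452 ≈ 0.5565.
A–C: 9/28 sites differ → p ≈ 0.321429, d = −0.75 ln(1 − 0.428572) = 0.419713 ≈ 0.4197.
B–C: 9/28 sites differ → p ≈ 0.321429, d = −0.75 ln(1 − 0.428572) = 0.419713 ≈ 0.4197.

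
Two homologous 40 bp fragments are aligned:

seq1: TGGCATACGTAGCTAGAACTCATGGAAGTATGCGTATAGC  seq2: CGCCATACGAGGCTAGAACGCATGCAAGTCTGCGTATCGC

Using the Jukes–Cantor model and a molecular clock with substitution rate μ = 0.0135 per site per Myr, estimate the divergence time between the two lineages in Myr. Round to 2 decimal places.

The sequences differ at 8 of 40 sites (1, 3, 10, 11, 20, 25, 30, 38), so p = 8/40 = 0.2.
d = −(3/4) ln(1 − 4p/3) = −0.75 ln(1 − 0.266667) = −0.75 ln(0.733333)
  = −0.75 × (-0.310155) = 0.232616 substitutions/site.
Under a molecular clock d = 2μt, so t = d/(2μ) = 0.232616 / (2 × 0.0135) = 8.62 Myr.

8.62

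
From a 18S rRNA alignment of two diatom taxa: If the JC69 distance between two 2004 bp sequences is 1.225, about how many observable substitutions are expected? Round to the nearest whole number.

Invert JC69: p = (3/4)(1 − e^(−4d/3)) = 0.75 × (1 − e^(-1.633333)) = 0.75 × (1 − 0.195278) = 0.603542.
Expected differing sites = pL ≈ 0.603542 × 2004 = 1209.498168 ≈ 1209.

1209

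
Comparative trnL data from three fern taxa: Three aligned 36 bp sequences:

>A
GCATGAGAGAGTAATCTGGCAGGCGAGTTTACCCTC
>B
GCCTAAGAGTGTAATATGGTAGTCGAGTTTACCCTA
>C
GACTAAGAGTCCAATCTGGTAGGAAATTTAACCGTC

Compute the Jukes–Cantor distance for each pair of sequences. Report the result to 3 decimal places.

d(A,B) = 0.225, d(A,C) = 0.441, d(B,C) = 0.392

A–B: 7/36 sites differ → p ≈ 0.194444, d = −0.75 ln(1 − 0.259259) = 0.225078 ≈ 0.225.
A–C: 12/36 sites differ → p ≈ 0.333333, d = −0.75 ln(1 − 0.444444) = 0.440839 ≈ 0.441.
B–C: 11/36 sites differ → p ≈ 0.305556, d = −0.75 ln(1 − 0.407408) = 0.392437 ≈ 0.392.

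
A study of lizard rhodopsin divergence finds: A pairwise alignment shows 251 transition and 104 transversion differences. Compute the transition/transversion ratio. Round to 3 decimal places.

2.413

R = 251/104 = 2.413461… ≈ 2.413 (to 3 d.p.).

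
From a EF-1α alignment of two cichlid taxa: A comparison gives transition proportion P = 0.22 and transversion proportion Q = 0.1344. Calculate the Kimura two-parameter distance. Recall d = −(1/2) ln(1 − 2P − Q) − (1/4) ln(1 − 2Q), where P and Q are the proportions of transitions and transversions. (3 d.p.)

Under the Kimura two-parameter model, d = −½ ln(1 − 2P − Q) − ¼ ln(1 − 2Q).
1 − 2P − Q = 0.4256, giving −½ ln(0.4256) = 0.427128.
1 − 2Q = 0.7312, giving −¼ ln(0.7312) = 0.078267.
d = 0.427128 + 0.078267 = 0.505395.

0.505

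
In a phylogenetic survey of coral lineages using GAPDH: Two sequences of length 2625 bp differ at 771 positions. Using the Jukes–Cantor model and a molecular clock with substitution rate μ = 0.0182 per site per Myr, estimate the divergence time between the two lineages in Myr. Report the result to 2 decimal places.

p = 771/2625 ≈ 0.293714.
d = −(3/4) ln(1 − 4p/3) = −0.75 ln(1 − 0.391619) = −0.75 ln(0.608381)
  = −0.75 × (-0.496954) = 0.372716 substitutions/site.
Under a molecular clock d = 2μt, so t = d/(2μ) = 0.372716 / (2 × 0.0182) = 10.24 Myr.

10.24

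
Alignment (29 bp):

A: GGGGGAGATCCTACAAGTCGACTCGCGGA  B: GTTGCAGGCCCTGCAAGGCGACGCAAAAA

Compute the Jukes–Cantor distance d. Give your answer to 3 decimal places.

The sequences differ at 12 of 29 sites, so p = 12/29 ≈ 0.413793.
d = −(3/4) ln(1 − 4p/3) = −0.75 ln(1 − 0.551724) = −0.75 ln(0.448276)
  = −0.75 × (-0.802346) = 0.601760 substitutions/site.

0.602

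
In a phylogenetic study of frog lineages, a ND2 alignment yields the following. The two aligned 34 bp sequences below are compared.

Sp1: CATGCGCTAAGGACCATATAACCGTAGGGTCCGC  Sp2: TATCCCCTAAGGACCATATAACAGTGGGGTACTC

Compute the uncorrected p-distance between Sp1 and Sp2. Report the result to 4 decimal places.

The sequences differ at 7 of 34 positions (sites 1, 4, 6, 23, 26, 31, 33).
p = 7/34 = 0.205882… ≈ 0.2059 (to 4 d.p.).

0.2059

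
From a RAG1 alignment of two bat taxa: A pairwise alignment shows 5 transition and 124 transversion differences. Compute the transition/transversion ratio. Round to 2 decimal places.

0.04

R = 5/124 = 0.040322… ≈ 0.04 (to 2 d.p.).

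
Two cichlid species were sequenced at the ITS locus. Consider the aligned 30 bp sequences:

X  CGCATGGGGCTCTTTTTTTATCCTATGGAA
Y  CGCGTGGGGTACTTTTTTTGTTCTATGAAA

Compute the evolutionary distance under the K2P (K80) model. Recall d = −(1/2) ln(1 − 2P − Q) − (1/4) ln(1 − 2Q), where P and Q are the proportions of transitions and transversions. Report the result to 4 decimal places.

Of 30 sites, 5 differences are transitions and 1 are transversions, so P = 5/30 ≈ 0.166667 and Q = 1/30 ≈ 0.033333.
Under the Kimura two-parameter model, d = −½ ln(1 − 2P − Q) − ¼ ln(1 − 2Q).
1 − 2P − Q = 0.633333, giving −½ ln(0.633333) = 0.228379.
1 − 2Q = 0.933334, giving −¼ ln(0.933334) = 0.017248.
d = 0.228379 + 0.017248 = 0.245627.

0.2456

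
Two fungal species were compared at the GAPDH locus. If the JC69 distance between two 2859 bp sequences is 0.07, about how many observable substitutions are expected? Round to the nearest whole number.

Invert JC69: p = (3/4)(1 − e^(−4d/3)) = 0.75 × (1 − e^(-0.093333)) = 0.75 × (1 − 0.910890) = 0.066833.
Expected differing sites = pL ≈ 0.066833 × 2859 = 191.075547 ≈ 191.

191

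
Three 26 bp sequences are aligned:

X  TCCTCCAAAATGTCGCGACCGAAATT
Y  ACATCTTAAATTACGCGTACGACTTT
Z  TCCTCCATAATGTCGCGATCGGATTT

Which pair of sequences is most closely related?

X and Z

X–Y: 10/26 differ, p = 0.385, d = 0.539.
X–Z: 4/26 differ, p = 0.154, d = 0.172.
Y–Z: 11/26 differ, p = 0.423, d = 0.623.
The smallest distance is between X and Z.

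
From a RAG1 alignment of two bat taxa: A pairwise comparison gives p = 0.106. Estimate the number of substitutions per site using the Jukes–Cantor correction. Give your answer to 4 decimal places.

0.1143

d = −(3/4) ln(1 − 4p/3) = −0.75 ln(1 − 0.141333) = −0.75 ln(0.858667)
  = −0.75 × (-0.152374) = 0.114281 substitutions/site.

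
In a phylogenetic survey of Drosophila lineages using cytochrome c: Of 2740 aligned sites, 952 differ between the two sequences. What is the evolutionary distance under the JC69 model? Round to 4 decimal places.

p = 952/2740 ≈ 0.347445.
d = −(3/4) ln(1 − 4p/3) = −0.75 ln(1 − 0.46326) = −0.75 ln(0.53674)
  = −0.75 × (-0.622241) = 0.466681 substitutions/site.

0.4667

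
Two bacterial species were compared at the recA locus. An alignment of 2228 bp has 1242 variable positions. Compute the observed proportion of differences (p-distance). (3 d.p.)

0.557

p = 1242/2228 = 0.557450… ≈ 0.557 (to 3 d.p.).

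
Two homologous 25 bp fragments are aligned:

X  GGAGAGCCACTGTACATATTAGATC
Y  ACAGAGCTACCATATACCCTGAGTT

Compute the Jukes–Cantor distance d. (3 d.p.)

0.886

The sequences differ at 13 of 25 sites, so p = 13/25 = 0.52.
d = −(3/4) ln(1 − 4p/3) = −0.75 ln(1 − 0.693333) = −0.75 ln(0.306667)
  = −0.75 × (-1.181993) = 0.886495 substitutions/site.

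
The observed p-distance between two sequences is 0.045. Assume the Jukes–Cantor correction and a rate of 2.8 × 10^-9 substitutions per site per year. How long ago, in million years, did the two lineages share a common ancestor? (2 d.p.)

8.29

d = −(3/4) ln(1 − 4p/3) = −0.75 ln(1 − 0.06) = −0.75 ln(0.94)
  = −0.75 × (-0.061875) = 0.046406 substitutions/site.
Under a molecular clock d = 2μt, so t = d/(2μ) = 0.046406 / (2 × 2.8 × 10^-9) = 8.29 million years.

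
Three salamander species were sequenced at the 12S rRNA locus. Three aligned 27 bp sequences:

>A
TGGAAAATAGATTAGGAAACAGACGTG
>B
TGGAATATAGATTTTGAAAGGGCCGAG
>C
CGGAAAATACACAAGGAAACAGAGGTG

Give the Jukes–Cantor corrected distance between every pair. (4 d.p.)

d(A,B) = 0.3181, d(A,C) = 0.2127, d(B,C) = 0.6735

A–B: 7/27 sites differ → p ≈ 0.259259, d = −0.75 ln(1 − 0.345679) = 0.318118 ≈ 0.3181.
A–C: 5/27 sites differ → p ≈ 0.185185, d = −0.75 ln(1 − 0.246913) = 0.212681 ≈ 0.2127.
B–C: 12/27 sites differ → p ≈ 0.444444, d = −0.75 ln(1 − 0.592592) = 0.673455 ≈ 0.6735.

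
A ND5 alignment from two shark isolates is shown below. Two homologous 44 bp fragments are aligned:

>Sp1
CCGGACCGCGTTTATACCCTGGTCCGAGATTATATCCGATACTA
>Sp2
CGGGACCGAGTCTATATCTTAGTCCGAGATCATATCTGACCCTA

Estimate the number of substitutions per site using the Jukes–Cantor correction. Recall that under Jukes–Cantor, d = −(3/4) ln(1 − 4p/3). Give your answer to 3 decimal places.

0.271

The sequences differ at 10 of 44 sites (2, 9, 12, 17, 19, 21, 31, 37, 40, 41), so p = 10/44 ≈ 0.227273.
d = −(3/4) ln(1 − 4p/3) = −0.75 ln(1 − 0.303031) = −0.75 ln(0.696969)
  = −0.75 × (-0.361014) = 0.270761 substitutions/site.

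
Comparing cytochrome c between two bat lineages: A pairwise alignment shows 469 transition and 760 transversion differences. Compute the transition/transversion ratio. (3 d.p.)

0.617

R = 469/760 = 0.617105… ≈ 0.617 (to 3 d.p.).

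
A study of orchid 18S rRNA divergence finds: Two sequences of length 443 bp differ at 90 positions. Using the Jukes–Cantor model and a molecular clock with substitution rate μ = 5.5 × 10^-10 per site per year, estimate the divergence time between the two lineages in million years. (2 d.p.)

215.40

p = 90/443 ≈ 0.20316.
d = −(3/4) ln(1 − 4p/3) = −0.75 ln(1 − 0.27088) = −0.75 ln(0.72912)
  = −0.75 × (-0.315917) = 0.236938 substitutions/site.
Under a molecular clock d = 2μt, so t = d/(2μ) = 0.236938 / (2 × 5.5 × 10^-10) = 215.40 million years.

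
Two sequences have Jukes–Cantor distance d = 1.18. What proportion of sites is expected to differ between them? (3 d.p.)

p = (3/4)(1 − e^(−4d/3)) = 0.75 × (1 − e^(-1.573333)) = 0.75 × (1 − 0.207353) = 0.594485.

0.594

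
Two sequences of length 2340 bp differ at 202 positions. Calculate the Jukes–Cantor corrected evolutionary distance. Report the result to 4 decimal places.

0.0917

p = 202/2340 ≈ 0.086325.
d = −(3/4) ln(1 − 4p/3) = −0.75 ln(1 − 0.1151) = −0.75 ln(0.8849)
  = −0.75 × (-0.122281) = 0.091711 substitutions/site.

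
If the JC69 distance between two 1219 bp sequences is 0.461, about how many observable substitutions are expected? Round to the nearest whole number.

420

Invert JC69: p = (3/4)(1 − e^(−4d/3)) = 0.75 × (1 − e^(-0.614667)) = 0.75 × (1 − 0.540821) = 0.344384.
Expected differing sites = pL ≈ 0.344384 × 1219 = 419.804096 ≈ 420.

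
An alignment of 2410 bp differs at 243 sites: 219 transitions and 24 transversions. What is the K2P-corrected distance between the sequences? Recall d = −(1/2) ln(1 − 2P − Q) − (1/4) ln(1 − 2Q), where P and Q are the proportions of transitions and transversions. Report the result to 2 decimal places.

0.11

P = 219/2410 ≈ 0.090871 and Q = 24/2410 ≈ 0.009959.
Under the Kimura two-parameter model, d = −½ ln(1 − 2P − Q) − ¼ ln(1 − 2Q).
1 − 2P − Q = 0.808299, giving −½ ln(0.808299) = 0.106412.
1 − 2Q = 0.980082, giving −¼ ln(0.980082) = 0.005030.
d = 0.106412 + 0.005030 = 0.111442.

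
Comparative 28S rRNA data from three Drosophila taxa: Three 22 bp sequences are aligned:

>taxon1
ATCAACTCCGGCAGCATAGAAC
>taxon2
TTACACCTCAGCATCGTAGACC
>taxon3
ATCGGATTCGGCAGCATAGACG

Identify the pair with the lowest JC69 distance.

taxon1 and taxon3

taxon1–taxon2: 9/22 differ, p = 0.409, d = 0.591.
taxon1–taxon3: 6/22 differ, p = 0.273, d = 0.339.
taxon2–taxon3: 10/22 differ, p = 0.455, d = 0.699.
The smallest distance is between taxon1 and taxon3.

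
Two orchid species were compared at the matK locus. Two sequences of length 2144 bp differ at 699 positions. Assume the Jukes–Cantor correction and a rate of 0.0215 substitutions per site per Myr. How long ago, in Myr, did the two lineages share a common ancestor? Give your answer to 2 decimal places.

p = 699/2144 ≈ 0.326026.
d = −(3/4) ln(1 − 4p/3) = −0.75 ln(1 − 0.434701) = −0.75 ln(0.565299)
  = −0.75 × (-0.570400) = 0.427800 substitutions/site.
Under a molecular clock d = 2μt, so t = d/(2μ) = 0.427800 / (2 × 0.0215) = 9.95 Myr.

9.95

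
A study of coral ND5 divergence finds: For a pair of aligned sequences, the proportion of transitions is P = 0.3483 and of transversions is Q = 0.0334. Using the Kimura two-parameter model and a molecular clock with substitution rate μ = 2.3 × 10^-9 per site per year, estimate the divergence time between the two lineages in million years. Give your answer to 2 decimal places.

146.08

Under the Kimura two-parameter model, d = −½ ln(1 − 2P − Q) − ¼ ln(1 − 2Q).
1 − 2P − Q = 0.27, giving −½ ln(0.27) = 0.654667.
1 − 2Q = 0.9332, giving −¼ ln(0.9332) = 0.017284.
d = 0.654667 + 0.017284 = 0.671951.
Under a molecular clock d = 2μt, so t = d/(2μ) = 0.671951 / (2 × 2.3 × 10^-9) = 146.08 million years.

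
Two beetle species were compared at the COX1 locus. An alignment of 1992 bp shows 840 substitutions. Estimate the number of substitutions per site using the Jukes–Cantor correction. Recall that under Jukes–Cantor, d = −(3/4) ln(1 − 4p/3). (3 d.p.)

0.620

p = 840/1992 ≈ 0.421687.
d = −(3/4) ln(1 − 4p/3) = −0.75 ln(1 − 0.562249) = −0.75 ln(0.437751)
  = −0.75 × (-0.826105) = 0.619579 substitutions/site.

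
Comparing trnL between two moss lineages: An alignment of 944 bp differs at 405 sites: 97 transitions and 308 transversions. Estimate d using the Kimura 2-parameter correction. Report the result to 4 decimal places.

P = 97/944 ≈ 0.102754 and Q = 308/944 ≈ 0.326271.
Under the Kimura two-parameter model, d = −½ ln(1 − 2P − Q) − ¼ ln(1 − 2Q).
1 − 2P − Q = 0.468221, giving −½ ln(0.468221) = 0.379407.
1 − 2Q = 0.347458, giving −¼ ln(0.347458) = 0.264278.
d = 0.379407 + 0.264278 = 0.643685.

0.6437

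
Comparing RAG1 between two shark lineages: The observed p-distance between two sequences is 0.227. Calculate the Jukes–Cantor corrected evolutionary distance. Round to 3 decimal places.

0.270

d = −(3/4) ln(1 − 4p/3) = −0.75 ln(1 − 0.302667) = −0.75 ln(0.697333)
  = −0.75 × (-0.360492) = 0.270369 substitutions/site.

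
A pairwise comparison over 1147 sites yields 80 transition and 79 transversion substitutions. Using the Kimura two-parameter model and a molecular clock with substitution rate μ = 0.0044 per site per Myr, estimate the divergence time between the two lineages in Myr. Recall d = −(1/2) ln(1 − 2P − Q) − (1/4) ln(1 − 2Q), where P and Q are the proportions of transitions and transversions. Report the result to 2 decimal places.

17.49

P = 80/1147 ≈ 0.069747 and Q = 79/1147 ≈ 0.068875.
Under the Kimura two-parameter model, d = −½ ln(1 − 2P − Q) − ¼ ln(1 − 2Q).
1 − 2P − Q = 0.791631, giving −½ ln(0.791631) = 0.116830.
1 − 2Q = 0.86225, giving −¼ ln(0.86225) = 0.037053.
d = 0.116830 + 0.037053 = 0.153883.
Under a molecular clock d = 2μt, so t = d/(2μ) = 0.153883 / (2 × 0.0044) = 17.49 Myr.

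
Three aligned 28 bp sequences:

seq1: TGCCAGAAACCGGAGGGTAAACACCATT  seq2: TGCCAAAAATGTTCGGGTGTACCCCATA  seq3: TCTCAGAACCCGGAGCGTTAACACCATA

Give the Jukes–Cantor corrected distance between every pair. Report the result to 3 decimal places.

d(seq1,seq2) = 0.485, d(seq1,seq3) = 0.252, d(seq2,seq3) = 0.724

seq1–seq2: 10/28 sites differ → p ≈ 0.357143, d = −0.75 ln(1 − 0.476191) = 0.484971 ≈ 0.485.
seq1–seq3: 6/28 sites differ → p ≈ 0.214286, d = −0.75 ln(1 − 0.285715) = 0.252355 ≈ 0.252.
seq2–seq3: 13/28 sites differ → p ≈ 0.464286, d = −0.75 ln(1 − 0.619048) = 0.723811 ≈ 0.724.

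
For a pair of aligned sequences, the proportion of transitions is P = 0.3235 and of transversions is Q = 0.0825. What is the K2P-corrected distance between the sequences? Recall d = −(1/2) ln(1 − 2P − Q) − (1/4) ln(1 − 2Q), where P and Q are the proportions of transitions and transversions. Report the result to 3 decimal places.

Under the Kimura two-parameter model, d = −½ ln(1 − 2P − Q) − ¼ ln(1 − 2Q).
1 − 2P − Q = 0.2705, giving −½ ln(0.2705) = 0.653742.
1 − 2Q = 0.835, giving −¼ ln(0.835) = 0.045081.
d = 0.653742 + 0.045081 = 0.698823.

0.699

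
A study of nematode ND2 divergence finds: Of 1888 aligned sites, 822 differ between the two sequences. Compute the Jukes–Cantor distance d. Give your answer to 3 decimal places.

0.652

p = 822/1888 ≈ 0.435381.
d = −(3/4) ln(1 − 4p/3) = −0.75 ln(1 − 0.580508) = −0.75 ln(0.419492)
  = −0.75 × (-0.868711) = 0.651533 substitutions/site.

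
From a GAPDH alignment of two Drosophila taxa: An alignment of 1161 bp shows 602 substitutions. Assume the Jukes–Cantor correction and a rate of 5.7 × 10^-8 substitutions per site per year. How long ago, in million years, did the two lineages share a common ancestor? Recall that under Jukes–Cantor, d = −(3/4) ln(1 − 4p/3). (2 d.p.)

7.73

p = 602/1161 ≈ 0.518519.
d = −(3/4) ln(1 − 4p/3) = −0.75 ln(1 − 0.691359) = −0.75 ln(0.308641)
  = −0.75 × (-1.175576) = 0.881682 substitutions/site.
Under a molecular clock d = 2μt, so t = d/(2μ) = 0.881682 / (2 × 5.7 × 10^-8) = 7.73 million years.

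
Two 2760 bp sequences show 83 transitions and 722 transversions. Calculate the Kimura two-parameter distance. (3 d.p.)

0.379

P = 83/2760 ≈ 0.030072 and Q = 722/2760 ≈ 0.261594.
Under the Kimura two-parameter model, d = −½ ln(1 − 2P − Q) − ¼ ln(1 − 2Q).
1 − 2P − Q = 0.678262, giving −½ ln(0.678262) = 0.194111.
1 − 2Q = 0.476812, giving −¼ ln(0.476812) = 0.185158.
d = 0.194111 + 0.185158 = 0.379269.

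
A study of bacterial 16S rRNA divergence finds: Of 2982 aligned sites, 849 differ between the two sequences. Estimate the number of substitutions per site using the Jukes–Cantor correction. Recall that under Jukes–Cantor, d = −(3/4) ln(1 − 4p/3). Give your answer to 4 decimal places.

0.3581

p = 849/2982 ≈ 0.284708.
d = −(3/4) ln(1 − 4p/3) = −0.75 ln(1 − 0.379611) = −0.75 ln(0.620389)
  = −0.75 × (-0.477409) = 0.358057 substitutions/site.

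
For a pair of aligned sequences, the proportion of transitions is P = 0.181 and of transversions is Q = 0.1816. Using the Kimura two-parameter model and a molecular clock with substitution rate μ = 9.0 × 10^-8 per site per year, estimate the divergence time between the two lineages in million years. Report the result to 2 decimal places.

Under the Kimura two-parameter model, d = −½ ln(1 − 2P − Q) − ¼ ln(1 − 2Q).
1 − 2P − Q = 0.4564, giving −½ ln(0.4564) = 0.392193.
1 − 2Q = 0.6368, giving −¼ ln(0.6368) = 0.112825.
d = 0.392193 + 0.112825 = 0.505018.
Under a molecular clock d = 2μt, so t = d/(2μ) = 0.505018 / (2 × 9.0 × 10^-8) = 2.81 million years.

2.81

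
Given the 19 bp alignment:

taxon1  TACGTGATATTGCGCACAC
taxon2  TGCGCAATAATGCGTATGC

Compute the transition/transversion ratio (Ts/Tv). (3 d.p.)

Transitions are A↔G and C↔T; transversions are all other mismatches.
Transitions: 6. Transversions: 1.
R = 6/1 = 6.000.

6.000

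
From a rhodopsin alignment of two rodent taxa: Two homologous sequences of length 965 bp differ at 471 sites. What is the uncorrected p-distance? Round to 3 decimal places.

0.488

p = 471/965 = 0.488082… ≈ 0.488 (to 3 d.p.).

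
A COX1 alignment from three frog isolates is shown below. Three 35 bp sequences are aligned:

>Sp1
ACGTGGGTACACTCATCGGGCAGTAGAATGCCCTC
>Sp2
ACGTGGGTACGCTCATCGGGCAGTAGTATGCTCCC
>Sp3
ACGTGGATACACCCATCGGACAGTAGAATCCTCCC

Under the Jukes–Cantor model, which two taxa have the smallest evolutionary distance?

Sp1–Sp2: 4/35 differ, p = 0.114, d = 0.124.
Sp1–Sp3: 6/35 differ, p = 0.171, d = 0.195.
Sp2–Sp3: 6/35 differ, p = 0.171, d = 0.195.
The smallest distance is between Sp1 and Sp2.

Sp1 and Sp2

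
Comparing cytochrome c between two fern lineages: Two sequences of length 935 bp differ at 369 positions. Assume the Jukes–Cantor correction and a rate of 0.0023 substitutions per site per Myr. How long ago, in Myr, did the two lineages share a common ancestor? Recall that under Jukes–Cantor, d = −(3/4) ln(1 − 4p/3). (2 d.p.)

p = 369/935 ≈ 0.394652.
d = −(3/4) ln(1 − 4p/3) = −0.75 ln(1 − 0.526203) = −0.75 ln(0.473797)
  = −0.75 × (-0.746976) = 0.560232 substitutions/site.
Under a molecular clock d = 2μt, so t = d/(2μ) = 0.560232 / (2 × 0.0023) = 121.79 Myr.

121.79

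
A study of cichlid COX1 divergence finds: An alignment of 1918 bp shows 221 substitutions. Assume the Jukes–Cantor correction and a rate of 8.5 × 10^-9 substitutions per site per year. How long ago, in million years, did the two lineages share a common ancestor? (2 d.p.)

7.36

p = 221/1918 ≈ 0.115224.
d = −(3/4) ln(1 − 4p/3) = −0.75 ln(1 − 0.153632) = −0.75 ln(0.846368)
  = −0.75 × (-0.166801) = 0.125101 substitutions/site.
Under a molecular clock d = 2μt, so t = d/(2μ) = 0.125101 / (2 × 8.5 × 10^-9) = 7.36 million years.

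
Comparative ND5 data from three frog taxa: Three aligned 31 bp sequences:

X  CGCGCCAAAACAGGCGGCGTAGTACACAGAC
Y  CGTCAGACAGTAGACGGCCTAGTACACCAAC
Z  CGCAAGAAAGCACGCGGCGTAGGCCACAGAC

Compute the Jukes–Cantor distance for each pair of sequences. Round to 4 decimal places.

X–Y: 11/31 sites differ → p ≈ 0.354839, d = −0.75 ln(1 − 0.473119) = 0.480585 ≈ 0.4806.
X–Z: 7/31 sites differ → p ≈ 0.225806, d = −0.75 ln(1 − 0.301075) = 0.268659 ≈ 0.2687.
Y–Z: 11/31 sites differ → p ≈ 0.354839, d = −0.75 ln(1 − 0.473119) = 0.480585 ≈ 0.4806.

d(X,Y) = 0.4806, d(X,Z) = 0.2687, d(Y,Z) = 0.4806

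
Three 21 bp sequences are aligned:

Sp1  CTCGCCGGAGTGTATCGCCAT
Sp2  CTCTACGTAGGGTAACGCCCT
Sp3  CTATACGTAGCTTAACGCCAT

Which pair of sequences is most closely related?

Sp1–Sp2: 6/21 differ, p = 0.286, d = 0.360.
Sp1–Sp3: 7/21 differ, p = 0.333, d = 0.441.
Sp2–Sp3: 4/21 differ, p = 0.190, d = 0.220.
The smallest distance is between Sp2 and Sp3.

Sp2 and Sp3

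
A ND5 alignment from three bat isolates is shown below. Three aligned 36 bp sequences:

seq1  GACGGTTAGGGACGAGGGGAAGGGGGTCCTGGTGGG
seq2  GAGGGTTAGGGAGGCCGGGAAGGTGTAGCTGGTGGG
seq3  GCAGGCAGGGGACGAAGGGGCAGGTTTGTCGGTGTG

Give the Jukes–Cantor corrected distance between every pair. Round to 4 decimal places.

seq1–seq2: 8/36 sites differ → p ≈ 0.222222, d = −0.75 ln(1 − 0.296296) = 0.263548 ≈ 0.2635.
seq1–seq3: 15/36 sites differ → p ≈ 0.416667, d = −0.75 ln(1 − 0.555556) = 0.608198 ≈ 0.6082.
seq2–seq3: 17/36 sites differ → p ≈ 0.472222, d = −0.75 ln(1 − 0.629629) = 0.744938 ≈ 0.7449.

d(seq1,seq2) = 0.2635, d(seq1,seq3) = 0.6082, d(seq2,seq3) = 0.7449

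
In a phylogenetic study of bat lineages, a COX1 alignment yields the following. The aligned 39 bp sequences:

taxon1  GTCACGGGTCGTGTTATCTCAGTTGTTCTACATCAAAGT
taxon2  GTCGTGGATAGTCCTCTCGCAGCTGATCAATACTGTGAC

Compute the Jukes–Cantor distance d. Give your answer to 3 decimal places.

The sequences differ at 19 of 39 sites, so p = 19/39 ≈ 0.487179.
d = −(3/4) ln(1 − 4p/3) = −0.75 ln(1 − 0.649572) = −0.75 ln(0.350428)
  = −0.75 × (-1.048600) = 0.786450 substitutions/site.

0.786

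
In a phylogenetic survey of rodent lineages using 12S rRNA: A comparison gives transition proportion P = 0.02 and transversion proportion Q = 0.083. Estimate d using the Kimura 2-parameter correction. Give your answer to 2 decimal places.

0.11

Under the Kimura two-parameter model, d = −½ ln(1 − 2P − Q) − ¼ ln(1 − 2Q).
1 − 2P − Q = 0.877, giving −½ ln(0.877) = 0.065624.
1 − 2Q = 0.834, giving −¼ ln(0.834) = 0.045380.
d = 0.065624 + 0.045380 = 0.111004.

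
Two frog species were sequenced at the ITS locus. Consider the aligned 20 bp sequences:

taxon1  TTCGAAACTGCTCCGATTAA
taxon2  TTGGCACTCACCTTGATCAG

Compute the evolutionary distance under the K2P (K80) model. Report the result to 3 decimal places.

1.587

Of 20 sites, 8 differences are transitions and 3 are transversions, so P = 8/20 = 0.4 and Q = 3/20 = 0.15.
Under the Kimura two-parameter model, d = −½ ln(1 − 2P − Q) − ¼ ln(1 − 2Q).
1 − 2P − Q = 0.05, giving −½ ln(0.05) = 1.497866.
1 − 2Q = 0.7, giving −¼ ln(0.7) = 0.089169.
d = 1.497866 + 0.089169 = 1.587035.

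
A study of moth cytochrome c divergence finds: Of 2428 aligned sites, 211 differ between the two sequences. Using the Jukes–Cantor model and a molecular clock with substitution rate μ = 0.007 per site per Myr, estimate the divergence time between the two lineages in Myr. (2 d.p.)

6.60

p = 211/2428 ≈ 0.086903.
d = −(3/4) ln(1 − 4p/3) = −0.75 ln(1 − 0.115871) = −0.75 ln(0.884129)
  = −0.75 × (-0.123152) = 0.092364 substitutions/site.
Under a molecular clock d = 2μt, so t = d/(2μ) = 0.092364 / (2 × 0.007) = 6.60 Myr.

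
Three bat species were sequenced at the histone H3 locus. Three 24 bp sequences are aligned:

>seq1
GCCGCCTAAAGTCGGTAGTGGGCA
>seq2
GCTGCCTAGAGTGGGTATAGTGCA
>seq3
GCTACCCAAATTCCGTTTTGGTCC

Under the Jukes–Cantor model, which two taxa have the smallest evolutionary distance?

seq1 and seq2

seq1–seq2: 6/24 differ, p = 0.250, d = 0.304.
seq1–seq3: 9/24 differ, p = 0.375, d = 0.520.
seq2–seq3: 11/24 differ, p = 0.458, d = 0.708.
The smallest distance is between seq1 and seq2.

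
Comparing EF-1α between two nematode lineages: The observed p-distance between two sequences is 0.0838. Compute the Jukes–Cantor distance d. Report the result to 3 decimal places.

0.089

d = −(3/4) ln(1 − 4p/3) = −0.75 ln(1 − 0.111733) = −0.75 ln(0.888267)
  = −0.75 × (-0.118483) = 0.088862 substitutions/site.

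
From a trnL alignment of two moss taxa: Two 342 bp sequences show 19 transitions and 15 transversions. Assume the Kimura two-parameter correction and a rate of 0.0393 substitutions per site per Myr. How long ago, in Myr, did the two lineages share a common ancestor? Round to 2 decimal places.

P = 19/342 ≈ 0.055556 and Q = 15/342 ≈ 0.04386.
Under the Kimura two-parameter model, d = −½ ln(1 − 2P − Q) − ¼ ln(1 − 2Q).
1 − 2P − Q = 0.845028, giving −½ ln(0.845028) = 0.084193.
1 − 2Q = 0.91228, giving −¼ ln(0.91228) = 0.022952.
d = 0.084193 + 0.022952 = 0.107145.
Under a molecular clock d = 2μt, so t = d/(2μ) = 0.107145 / (2 × 0.0393) = 1.36 Myr.

1.36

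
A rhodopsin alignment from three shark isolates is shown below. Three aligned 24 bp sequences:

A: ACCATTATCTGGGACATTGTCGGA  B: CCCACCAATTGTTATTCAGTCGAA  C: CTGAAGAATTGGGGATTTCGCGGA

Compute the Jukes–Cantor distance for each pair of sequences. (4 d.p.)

d(A,B) = 0.8240, d(A,C) = 0.8240, d(B,C) = 0.9607

A–B: 12/24 sites differ → p = 0.5, d = −0.75 ln(1 − 0.666667) = 0.823960 ≈ 0.8240.
A–C: 12/24 sites differ → p = 0.5, d = −0.75 ln(1 − 0.666667) = 0.823960 ≈ 0.8240.
B–C: 13/24 sites differ → p ≈ 0.541667, d = −0.75 ln(1 − 0.722223) = 0.960702 ≈ 0.9607.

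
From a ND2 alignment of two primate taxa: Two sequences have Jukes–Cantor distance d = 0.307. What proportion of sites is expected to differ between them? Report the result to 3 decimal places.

p = (3/4)(1 − e^(−4d/3)) = 0.75 × (1 − e^(-0.409333)) = 0.75 × (1 − 0.664093) = 0.251930.

0.252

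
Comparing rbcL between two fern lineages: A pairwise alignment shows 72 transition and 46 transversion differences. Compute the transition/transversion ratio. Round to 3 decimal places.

R = 72/46 = 1.565217… ≈ 1.565 (to 3 d.p.).

1.565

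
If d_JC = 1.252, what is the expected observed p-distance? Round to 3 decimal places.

0.609

p = (3/4)(1 − e^(−4d/3)) = 0.75 × (1 − e^(-1.669333)) = 0.75 × (1 − 0.188373) = 0.608720.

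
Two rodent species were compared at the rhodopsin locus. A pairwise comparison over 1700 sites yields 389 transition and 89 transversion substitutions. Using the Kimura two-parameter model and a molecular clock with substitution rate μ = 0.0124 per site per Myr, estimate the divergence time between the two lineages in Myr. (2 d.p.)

15.50

P = 389/1700 ≈ 0.228824 and Q = 89/1700 ≈ 0.052353.
Under the Kimura two-parameter model, d = −½ ln(1 − 2P − Q) − ¼ ln(1 − 2Q).
1 − 2P − Q = 0.489999, giving −½ ln(0.489999) = 0.356676.
1 − 2Q = 0.895294, giving −¼ ln(0.895294) = 0.027651.
d = 0.356676 + 0.027651 = 0.384327.
Under a molecular clock d = 2μt, so t = d/(2μ) = 0.384327 / (2 × 0.0124) = 15.50 Myr.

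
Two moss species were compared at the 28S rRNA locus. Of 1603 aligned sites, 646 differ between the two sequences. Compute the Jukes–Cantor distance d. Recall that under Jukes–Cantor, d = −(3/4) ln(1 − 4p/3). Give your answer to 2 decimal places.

0.58

p = 646/1603 ≈ 0.402994.
d = −(3/4) ln(1 − 4p/3) = −0.75 ln(1 − 0.537325) = −0.75 ln(0.462675)
  = −0.75 × (-0.770730) = 0.578048 substitutions/site.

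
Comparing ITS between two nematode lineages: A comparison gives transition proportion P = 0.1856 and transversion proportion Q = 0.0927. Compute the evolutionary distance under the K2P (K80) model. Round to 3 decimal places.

Under the Kimura two-parameter model, d = −½ ln(1 − 2P − Q) − ¼ ln(1 − 2Q).
1 − 2P − Q = 0.5361, giving −½ ln(0.5361) = 0.311717.
1 − 2Q = 0.8146, giving −¼ ln(0.8146) = 0.051265.
d = 0.311717 + 0.051265 = 0.362982.

0.363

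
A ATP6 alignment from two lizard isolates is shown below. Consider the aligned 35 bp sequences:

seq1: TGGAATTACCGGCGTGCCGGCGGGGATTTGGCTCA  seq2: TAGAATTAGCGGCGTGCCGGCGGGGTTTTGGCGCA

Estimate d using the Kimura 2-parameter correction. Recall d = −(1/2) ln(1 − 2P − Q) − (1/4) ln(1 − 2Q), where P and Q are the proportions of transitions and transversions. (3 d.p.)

0.124

Of 35 sites, 1 differences are transitions and 3 are transversions, so P = 1/35 ≈ 0.028571 and Q = 3/35 ≈ 0.085714.
Under the Kimura two-parameter model, d = −½ ln(1 − 2P − Q) − ¼ ln(1 − 2Q).
1 − 2P − Q = 0.857144, giving −½ ln(0.857144) = 0.077075.
1 − 2Q = 0.828572, giving −¼ ln(0.828572) = 0.047013.
d = 0.077075 + 0.047013 = 0.124088.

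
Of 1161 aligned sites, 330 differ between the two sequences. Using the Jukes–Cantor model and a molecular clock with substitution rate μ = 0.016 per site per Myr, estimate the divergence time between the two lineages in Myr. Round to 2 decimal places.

11.17

p = 330/1161 ≈ 0.284238.
d = −(3/4) ln(1 − 4p/3) = −0.75 ln(1 − 0.378984) = −0.75 ln(0.621016)
  = −0.75 × (-0.476398) = 0.357299 substitutions/site.
Under a molecular clock d = 2μt, so t = d/(2μ) = 0.357299 / (2 × 0.016) = 11.17 Myr.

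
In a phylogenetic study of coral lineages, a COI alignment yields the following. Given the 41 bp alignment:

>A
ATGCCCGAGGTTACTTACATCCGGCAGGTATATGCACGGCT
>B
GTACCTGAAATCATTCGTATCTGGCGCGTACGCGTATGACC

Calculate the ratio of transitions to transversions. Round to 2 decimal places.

19.00

Transitions are A↔G and C↔T; transversions are all other mismatches.
Transitions: 19. Transversions: 1.
R = 19/1 = 19.00.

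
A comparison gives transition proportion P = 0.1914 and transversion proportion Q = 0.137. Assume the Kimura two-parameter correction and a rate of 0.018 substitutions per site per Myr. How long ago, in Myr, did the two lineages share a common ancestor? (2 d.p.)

Under the Kimura two-parameter model, d = −½ ln(1 − 2P − Q) − ¼ ln(1 − 2Q).
1 − 2P − Q = 0.4802, giving −½ ln(0.4802) = 0.366776.
1 − 2Q = 0.726, giving −¼ ln(0.726) = 0.080051.
d = 0.366776 + 0.080051 = 0.446827.
Under a molecular clock d = 2μt, so t = d/(2μ) = 0.446827 / (2 × 0.018) = 12.41 Myr.

12.41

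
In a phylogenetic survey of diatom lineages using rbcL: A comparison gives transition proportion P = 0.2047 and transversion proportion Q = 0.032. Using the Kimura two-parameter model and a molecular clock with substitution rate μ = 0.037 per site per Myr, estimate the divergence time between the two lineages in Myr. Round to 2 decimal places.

Under the Kimura two-parameter model, d = −½ ln(1 − 2P − Q) − ¼ ln(1 − 2Q).
1 − 2P − Q = 0.5586, giving −½ ln(0.5586) = 0.291161.
1 − 2Q = 0.936, giving −¼ ln(0.936) = 0.016535.
d = 0.291161 + 0.016535 = 0.307696.
Under a molecular clock d = 2μt, so t = d/(2μ) = 0.307696 / (2 × 0.037) = 4.16 Myr.

4.16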